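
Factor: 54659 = 11^1 * 4969^1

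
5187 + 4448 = 9635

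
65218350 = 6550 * 9957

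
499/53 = 9  +  22/53 = 9.42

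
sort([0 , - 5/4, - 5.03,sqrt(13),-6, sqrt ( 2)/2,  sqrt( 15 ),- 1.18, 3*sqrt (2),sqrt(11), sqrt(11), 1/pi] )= [ - 6, - 5.03, -5/4, - 1.18,  0, 1/pi,sqrt(2 ) /2, sqrt(11 ),  sqrt( 11), sqrt(13),sqrt( 15 ), 3 *sqrt( 2)]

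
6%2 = 0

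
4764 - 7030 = - 2266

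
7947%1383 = 1032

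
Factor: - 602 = - 2^1  *  7^1*43^1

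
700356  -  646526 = 53830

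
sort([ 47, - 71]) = [ - 71, 47]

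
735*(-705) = - 518175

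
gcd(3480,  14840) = 40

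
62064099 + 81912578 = 143976677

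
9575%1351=118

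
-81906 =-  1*81906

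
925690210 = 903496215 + 22193995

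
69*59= 4071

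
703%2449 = 703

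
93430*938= 87637340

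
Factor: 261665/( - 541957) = -5^1*13^( - 1)*47^( - 1)  *  59^1 = - 295/611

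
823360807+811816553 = 1635177360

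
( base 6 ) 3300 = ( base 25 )156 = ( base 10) 756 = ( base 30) P6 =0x2F4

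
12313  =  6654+5659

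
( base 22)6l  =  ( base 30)53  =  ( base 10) 153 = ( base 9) 180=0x99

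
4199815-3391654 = 808161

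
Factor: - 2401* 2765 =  - 6638765 = -5^1*7^5*79^1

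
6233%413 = 38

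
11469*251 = 2878719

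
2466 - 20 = 2446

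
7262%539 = 255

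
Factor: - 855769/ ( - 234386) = 2^(  -  1) *61^1* 14029^1 * 117193^(  -  1 ) 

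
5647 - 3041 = 2606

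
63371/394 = 160+331/394 = 160.84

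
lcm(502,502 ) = 502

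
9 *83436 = 750924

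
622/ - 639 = -1 + 17/639 = -0.97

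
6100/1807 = 3 + 679/1807 = 3.38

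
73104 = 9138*8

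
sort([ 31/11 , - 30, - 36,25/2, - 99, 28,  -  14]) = [  -  99,  -  36, - 30,-14,31/11,25/2,28]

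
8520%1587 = 585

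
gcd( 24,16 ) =8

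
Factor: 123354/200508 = 267/434=2^ ( - 1)*3^1*7^( - 1)*31^( - 1 )*89^1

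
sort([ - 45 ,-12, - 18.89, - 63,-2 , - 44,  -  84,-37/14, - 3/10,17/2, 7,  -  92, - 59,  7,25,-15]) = [ - 92,-84, - 63, - 59,-45,- 44, - 18.89 , - 15,  -  12,  -  37/14,  -  2,-3/10,7,  7,17/2 , 25]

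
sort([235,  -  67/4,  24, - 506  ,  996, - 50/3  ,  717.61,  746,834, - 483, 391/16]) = [ - 506, - 483 ,- 67/4, - 50/3,24 , 391/16 , 235, 717.61,746, 834,996 ]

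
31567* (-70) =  - 2209690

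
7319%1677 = 611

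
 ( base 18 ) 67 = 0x73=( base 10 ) 115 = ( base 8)163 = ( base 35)3a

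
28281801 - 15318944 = 12962857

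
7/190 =7/190  =  0.04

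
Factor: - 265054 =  - 2^1 * 132527^1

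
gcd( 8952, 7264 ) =8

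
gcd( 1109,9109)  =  1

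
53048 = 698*76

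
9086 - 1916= 7170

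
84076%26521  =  4513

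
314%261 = 53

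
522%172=6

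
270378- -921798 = 1192176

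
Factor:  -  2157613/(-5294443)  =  7^ (- 1) * 11^( - 1)*29^ ( - 1)*137^1*2371^( - 1)*15749^1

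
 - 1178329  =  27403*(- 43)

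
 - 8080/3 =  - 2694 + 2/3 = - 2693.33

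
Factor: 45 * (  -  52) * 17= - 39780=-2^2*3^2 * 5^1*13^1*17^1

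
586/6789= 586/6789 = 0.09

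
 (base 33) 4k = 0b10011000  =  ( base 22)6k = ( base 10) 152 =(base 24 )68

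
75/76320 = 5/5088 = 0.00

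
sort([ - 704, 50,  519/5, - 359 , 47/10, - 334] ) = [ - 704, - 359,-334, 47/10,50 , 519/5 ] 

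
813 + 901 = 1714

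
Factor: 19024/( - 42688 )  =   - 41/92 = - 2^( - 2 )*23^ (  -  1 ) * 41^1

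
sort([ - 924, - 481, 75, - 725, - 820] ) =[-924,-820, -725,-481, 75] 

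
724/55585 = 724/55585 = 0.01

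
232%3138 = 232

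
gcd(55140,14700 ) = 60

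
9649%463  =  389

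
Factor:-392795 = -5^1*13^1*6043^1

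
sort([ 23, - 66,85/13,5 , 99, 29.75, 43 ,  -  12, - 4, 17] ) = [ - 66,-12, - 4, 5 , 85/13,17, 23, 29.75 , 43, 99]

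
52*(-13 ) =-676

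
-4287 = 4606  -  8893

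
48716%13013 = 9677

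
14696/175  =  83  +  171/175 = 83.98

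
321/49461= 107/16487 = 0.01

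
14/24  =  7/12 = 0.58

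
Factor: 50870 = 2^1 *5^1*5087^1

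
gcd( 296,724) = 4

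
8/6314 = 4/3157 = 0.00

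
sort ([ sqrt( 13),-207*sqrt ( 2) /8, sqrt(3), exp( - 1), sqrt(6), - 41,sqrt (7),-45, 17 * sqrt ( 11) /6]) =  [ - 45,-41, - 207 * sqrt (2)/8,  exp(-1 ), sqrt(  3 ), sqrt( 6),sqrt( 7), sqrt (13 ), 17 * sqrt (11)/6 ]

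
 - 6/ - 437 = 6/437 = 0.01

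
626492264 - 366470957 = 260021307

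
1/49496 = 1/49496  =  0.00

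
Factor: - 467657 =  - 467657^1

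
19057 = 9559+9498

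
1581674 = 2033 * 778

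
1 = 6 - 5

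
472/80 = 5+9/10 = 5.90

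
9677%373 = 352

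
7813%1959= 1936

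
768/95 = 8  +  8/95 = 8.08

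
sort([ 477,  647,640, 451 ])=[ 451, 477,  640, 647]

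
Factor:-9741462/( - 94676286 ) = 79^(-1 )*431^1 *3767^1*199739^(-1 ) = 1623577/15779381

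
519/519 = 1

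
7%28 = 7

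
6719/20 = 6719/20 = 335.95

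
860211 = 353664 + 506547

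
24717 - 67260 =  - 42543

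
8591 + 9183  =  17774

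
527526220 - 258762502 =268763718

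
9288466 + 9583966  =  18872432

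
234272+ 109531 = 343803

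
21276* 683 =14531508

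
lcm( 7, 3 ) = 21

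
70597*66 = 4659402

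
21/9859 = 21/9859 =0.00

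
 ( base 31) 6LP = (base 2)1100100101010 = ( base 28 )862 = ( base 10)6442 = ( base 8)14452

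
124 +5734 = 5858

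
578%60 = 38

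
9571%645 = 541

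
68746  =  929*74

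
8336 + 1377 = 9713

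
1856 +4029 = 5885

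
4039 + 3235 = 7274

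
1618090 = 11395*142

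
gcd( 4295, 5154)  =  859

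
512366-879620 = -367254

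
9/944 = 9/944 = 0.01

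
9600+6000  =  15600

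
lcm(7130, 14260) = 14260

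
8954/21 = 8954/21 = 426.38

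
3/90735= 1/30245  =  0.00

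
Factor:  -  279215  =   - 5^1*55843^1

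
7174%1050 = 874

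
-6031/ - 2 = 3015+1/2 = 3015.50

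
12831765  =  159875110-147043345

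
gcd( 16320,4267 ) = 17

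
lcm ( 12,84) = 84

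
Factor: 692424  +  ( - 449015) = 19^1*23^1 * 557^1=243409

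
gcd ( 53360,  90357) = 1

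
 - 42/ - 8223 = 14/2741=0.01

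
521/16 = 32 + 9/16= 32.56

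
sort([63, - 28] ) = [-28, 63 ] 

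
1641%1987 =1641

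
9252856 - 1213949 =8038907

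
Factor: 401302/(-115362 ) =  -3^( - 2 )*11^1 *13^ ( - 1 ) *37^1 = - 407/117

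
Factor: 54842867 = 17^1 * 139^1 * 23209^1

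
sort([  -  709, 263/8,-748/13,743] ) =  [ - 709, - 748/13,263/8,743]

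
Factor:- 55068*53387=-2^2*3^1*13^1*197^1*271^1 * 353^1 = -2939915316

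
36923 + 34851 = 71774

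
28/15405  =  28/15405 = 0.00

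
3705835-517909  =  3187926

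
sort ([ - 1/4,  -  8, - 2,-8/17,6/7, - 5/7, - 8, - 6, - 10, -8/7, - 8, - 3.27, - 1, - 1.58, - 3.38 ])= [ - 10, - 8,-8, - 8,-6, - 3.38, - 3.27 , - 2, - 1.58, - 8/7, - 1, - 5/7, - 8/17, - 1/4,6/7]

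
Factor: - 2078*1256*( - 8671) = 2^4*13^1*23^1*29^1*157^1*1039^1 =22631032528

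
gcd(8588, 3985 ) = 1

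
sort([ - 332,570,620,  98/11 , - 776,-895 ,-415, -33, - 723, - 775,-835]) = [-895, - 835,  -  776 , -775, - 723 , - 415,  -  332, - 33, 98/11,570,620]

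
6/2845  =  6/2845= 0.00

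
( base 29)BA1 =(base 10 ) 9542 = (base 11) 7195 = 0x2546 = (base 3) 111002102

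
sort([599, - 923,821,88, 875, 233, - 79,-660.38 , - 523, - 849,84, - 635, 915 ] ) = [ -923, - 849, - 660.38, - 635, - 523 ,-79,84, 88,  233,599,821,875,915]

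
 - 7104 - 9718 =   -  16822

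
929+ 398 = 1327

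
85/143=85/143 =0.59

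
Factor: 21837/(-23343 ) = -29^1*31^ (-1)  =  - 29/31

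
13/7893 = 13/7893= 0.00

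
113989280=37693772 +76295508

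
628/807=628/807 = 0.78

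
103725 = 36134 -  - 67591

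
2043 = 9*227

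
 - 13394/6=  -  6697/3 = -2232.33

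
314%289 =25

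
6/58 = 3/29 = 0.10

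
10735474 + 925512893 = 936248367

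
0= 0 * 8702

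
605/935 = 11/17 = 0.65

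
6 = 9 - 3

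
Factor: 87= 3^1*29^1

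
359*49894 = 17911946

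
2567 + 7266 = 9833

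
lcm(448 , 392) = 3136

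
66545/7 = 9506 +3/7 = 9506.43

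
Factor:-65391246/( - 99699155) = 2^1*3^3*5^(-1) * 43^( - 1 ) * 463717^( -1)*1210949^1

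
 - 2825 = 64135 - 66960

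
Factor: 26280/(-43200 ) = -73/120  =  - 2^(-3 ) *3^(-1 )*5^( - 1)*73^1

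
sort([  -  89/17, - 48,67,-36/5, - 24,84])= [ - 48, - 24, - 36/5,  -  89/17, 67,84]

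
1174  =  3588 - 2414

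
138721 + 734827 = 873548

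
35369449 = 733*48253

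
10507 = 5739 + 4768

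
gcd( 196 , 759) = 1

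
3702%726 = 72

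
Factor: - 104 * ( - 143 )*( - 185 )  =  - 2751320= -2^3*5^1*11^1 * 13^2* 37^1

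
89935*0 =0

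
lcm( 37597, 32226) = 225582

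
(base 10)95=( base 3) 10112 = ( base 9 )115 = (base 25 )3K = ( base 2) 1011111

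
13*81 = 1053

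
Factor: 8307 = 3^2 * 13^1*71^1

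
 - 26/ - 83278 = 1/3203 = 0.00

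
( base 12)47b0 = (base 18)16f6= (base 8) 17564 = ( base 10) 8052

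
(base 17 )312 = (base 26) 182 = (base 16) 376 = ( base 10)886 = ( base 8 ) 1566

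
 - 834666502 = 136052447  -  970718949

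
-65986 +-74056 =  - 140042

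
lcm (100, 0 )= 0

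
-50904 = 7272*(-7)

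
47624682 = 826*57657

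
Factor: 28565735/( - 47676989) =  - 5^1*11^1*59^1* 281^( -1 ) * 383^(-1 )*443^( - 1)*8803^1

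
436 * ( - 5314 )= - 2316904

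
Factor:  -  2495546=  -  2^1*23^1* 54251^1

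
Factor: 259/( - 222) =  - 2^( - 1)*3^(- 1 ) * 7^1 = - 7/6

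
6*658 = 3948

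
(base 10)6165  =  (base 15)1C60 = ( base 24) agl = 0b1100000010101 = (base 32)60L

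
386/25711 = 386/25711  =  0.02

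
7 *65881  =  461167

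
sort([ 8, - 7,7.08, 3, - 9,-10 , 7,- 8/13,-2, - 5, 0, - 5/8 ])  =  [ - 10, - 9, - 7, - 5,-2,-5/8,-8/13,0, 3, 7, 7.08, 8 ] 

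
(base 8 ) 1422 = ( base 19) 237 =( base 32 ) OI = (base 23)1b4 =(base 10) 786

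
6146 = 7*878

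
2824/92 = 706/23 =30.70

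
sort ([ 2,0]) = [0,2]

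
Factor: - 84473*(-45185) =5^1*7^1*17^1*1291^1 * 4969^1=3816912505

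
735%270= 195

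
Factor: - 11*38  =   - 418 = -2^1*11^1*19^1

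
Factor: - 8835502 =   -  2^1 * 13^1*339827^1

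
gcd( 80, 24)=8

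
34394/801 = 42 + 752/801=42.94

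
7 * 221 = 1547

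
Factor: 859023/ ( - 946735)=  - 3^2*5^( - 1)*11^1*8677^1*189347^( - 1)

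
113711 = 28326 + 85385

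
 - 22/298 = -1 + 138/149 = - 0.07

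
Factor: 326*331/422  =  53953/211  =  163^1*211^(-1 )*331^1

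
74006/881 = 84  +  2/881 =84.00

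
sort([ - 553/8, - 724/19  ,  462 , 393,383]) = [-553/8, - 724/19,383, 393,462 ]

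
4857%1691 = 1475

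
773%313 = 147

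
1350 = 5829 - 4479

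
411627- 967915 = -556288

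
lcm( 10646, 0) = 0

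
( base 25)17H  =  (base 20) 20H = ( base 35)NC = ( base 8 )1461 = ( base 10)817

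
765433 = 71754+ 693679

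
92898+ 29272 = 122170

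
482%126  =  104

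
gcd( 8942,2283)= 1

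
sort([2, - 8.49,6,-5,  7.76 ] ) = [ - 8.49 ,  -  5,2,6, 7.76]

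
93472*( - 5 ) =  - 467360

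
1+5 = 6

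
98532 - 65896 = 32636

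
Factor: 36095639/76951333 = 17^( - 1)*4526549^ ( - 1 )*36095639^1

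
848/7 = 848/7 = 121.14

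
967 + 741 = 1708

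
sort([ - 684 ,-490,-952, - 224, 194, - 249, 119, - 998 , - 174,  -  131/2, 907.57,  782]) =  [- 998 , - 952, - 684, - 490, - 249, - 224 , - 174, - 131/2,119,194  ,  782, 907.57]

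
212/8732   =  53/2183 =0.02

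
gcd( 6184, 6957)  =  773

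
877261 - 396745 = 480516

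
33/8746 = 33/8746 = 0.00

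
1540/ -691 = -3 + 533/691 = - 2.23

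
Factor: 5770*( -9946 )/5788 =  - 5^1 * 577^1*1447^(-1)*4973^1 = - 14347105/1447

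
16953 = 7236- - 9717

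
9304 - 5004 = 4300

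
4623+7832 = 12455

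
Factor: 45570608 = 2^4 * 17^1 * 239^1 * 701^1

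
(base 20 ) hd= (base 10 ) 353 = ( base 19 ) ib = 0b101100001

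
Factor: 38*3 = 114 = 2^1*3^1 * 19^1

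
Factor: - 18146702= - 2^1*7^1*271^1*4783^1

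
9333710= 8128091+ 1205619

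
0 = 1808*0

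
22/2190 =11/1095 = 0.01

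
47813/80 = 597 + 53/80 = 597.66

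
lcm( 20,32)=160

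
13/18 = 13/18 = 0.72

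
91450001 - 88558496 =2891505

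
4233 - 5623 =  - 1390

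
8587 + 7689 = 16276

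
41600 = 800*52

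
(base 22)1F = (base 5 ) 122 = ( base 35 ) 12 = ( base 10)37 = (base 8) 45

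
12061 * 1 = 12061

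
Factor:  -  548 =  - 2^2*137^1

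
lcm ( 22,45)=990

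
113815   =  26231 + 87584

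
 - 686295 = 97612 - 783907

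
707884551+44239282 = 752123833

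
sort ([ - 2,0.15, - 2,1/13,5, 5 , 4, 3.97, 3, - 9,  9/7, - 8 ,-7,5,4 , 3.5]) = [ - 9,-8 , - 7,  -  2,  -  2,  1/13,0.15,  9/7, 3, 3.5,3.97,  4, 4 , 5,5, 5]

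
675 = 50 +625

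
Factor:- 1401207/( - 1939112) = 2^(  -  3)*3^1 * 7^(  -  1 )*31^( - 1)*617^1*757^1*1117^( - 1)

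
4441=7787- 3346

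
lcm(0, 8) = 0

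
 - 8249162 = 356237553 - 364486715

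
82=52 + 30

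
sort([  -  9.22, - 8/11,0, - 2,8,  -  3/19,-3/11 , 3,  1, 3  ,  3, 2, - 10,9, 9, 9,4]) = [- 10 , - 9.22,-2,  -  8/11, - 3/11, - 3/19, 0,1, 2,3, 3,3,4, 8, 9,9, 9 ] 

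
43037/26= 1655 + 7/26 = 1655.27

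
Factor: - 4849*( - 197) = 13^1*197^1*373^1= 955253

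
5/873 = 5/873 = 0.01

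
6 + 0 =6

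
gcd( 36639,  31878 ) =207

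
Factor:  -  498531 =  - 3^1 * 11^1*15107^1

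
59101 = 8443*7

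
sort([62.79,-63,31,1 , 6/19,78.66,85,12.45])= [ - 63 , 6/19,1 , 12.45, 31, 62.79, 78.66,85]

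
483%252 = 231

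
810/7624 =405/3812 = 0.11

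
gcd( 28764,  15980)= 3196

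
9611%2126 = 1107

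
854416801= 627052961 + 227363840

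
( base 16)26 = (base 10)38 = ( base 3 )1102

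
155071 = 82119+72952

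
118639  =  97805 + 20834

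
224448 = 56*4008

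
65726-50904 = 14822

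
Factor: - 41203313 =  - 53^1*777421^1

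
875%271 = 62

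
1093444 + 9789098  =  10882542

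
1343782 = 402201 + 941581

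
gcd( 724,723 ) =1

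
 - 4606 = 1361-5967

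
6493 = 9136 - 2643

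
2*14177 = 28354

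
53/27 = 1 + 26/27 = 1.96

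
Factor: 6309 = 3^2*701^1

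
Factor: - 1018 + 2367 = 1349 = 19^1 *71^1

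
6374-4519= 1855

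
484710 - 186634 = 298076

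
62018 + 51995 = 114013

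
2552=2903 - 351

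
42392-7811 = 34581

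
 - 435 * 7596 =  - 3304260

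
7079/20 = 7079/20 = 353.95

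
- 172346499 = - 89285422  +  -83061077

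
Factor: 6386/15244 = 31/74=2^ ( - 1 )*31^1*37^(  -  1 )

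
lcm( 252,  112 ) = 1008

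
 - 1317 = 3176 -4493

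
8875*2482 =22027750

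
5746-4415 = 1331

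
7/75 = 7/75 = 0.09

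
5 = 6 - 1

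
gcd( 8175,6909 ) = 3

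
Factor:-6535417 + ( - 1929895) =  - 8465312 = - 2^5*127^1*2083^1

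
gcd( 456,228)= 228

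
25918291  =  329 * 78779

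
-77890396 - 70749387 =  - 148639783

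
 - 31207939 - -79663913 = 48455974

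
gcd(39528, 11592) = 72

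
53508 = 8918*6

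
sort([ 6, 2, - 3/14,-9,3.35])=[ - 9,-3/14,2, 3.35,6 ] 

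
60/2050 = 6/205 = 0.03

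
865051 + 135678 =1000729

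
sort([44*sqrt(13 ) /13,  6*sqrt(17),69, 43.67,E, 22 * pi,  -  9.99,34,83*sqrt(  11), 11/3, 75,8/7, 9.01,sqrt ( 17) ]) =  [ - 9.99 , 8/7, E, 11/3, sqrt(17), 9.01,44*sqrt(13)/13,6*sqrt( 17),34, 43.67,69,22*pi,75, 83* sqrt ( 11) ]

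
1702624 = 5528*308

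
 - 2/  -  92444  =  1/46222 =0.00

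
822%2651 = 822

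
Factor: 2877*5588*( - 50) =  - 803833800 = - 2^3*3^1*5^2*7^1*11^1*127^1 * 137^1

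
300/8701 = 300/8701 = 0.03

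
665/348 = 1 + 317/348 = 1.91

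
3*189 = 567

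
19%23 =19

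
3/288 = 1/96 = 0.01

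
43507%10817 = 239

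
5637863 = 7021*803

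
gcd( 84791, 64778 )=7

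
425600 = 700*608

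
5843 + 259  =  6102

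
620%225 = 170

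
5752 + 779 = 6531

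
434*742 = 322028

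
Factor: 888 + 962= 1850 = 2^1*5^2*37^1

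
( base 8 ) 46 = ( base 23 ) 1f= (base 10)38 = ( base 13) 2c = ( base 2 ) 100110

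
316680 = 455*696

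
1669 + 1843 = 3512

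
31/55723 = 31/55723 = 0.00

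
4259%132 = 35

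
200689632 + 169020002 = 369709634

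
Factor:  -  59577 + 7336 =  - 7^1 *17^1*439^1 = - 52241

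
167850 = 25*6714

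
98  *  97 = 9506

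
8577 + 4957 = 13534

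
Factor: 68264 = 2^3  *  7^1*23^1 *53^1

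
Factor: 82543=197^1*419^1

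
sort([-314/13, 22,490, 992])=[ - 314/13, 22, 490, 992] 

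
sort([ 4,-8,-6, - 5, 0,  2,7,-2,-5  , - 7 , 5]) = [-8, - 7,  -  6, - 5, - 5,-2, 0,2, 4, 5, 7]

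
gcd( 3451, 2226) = 7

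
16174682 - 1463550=14711132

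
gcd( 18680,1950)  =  10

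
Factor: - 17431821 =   -  3^3*11^1*58693^1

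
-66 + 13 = -53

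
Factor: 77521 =77521^1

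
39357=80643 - 41286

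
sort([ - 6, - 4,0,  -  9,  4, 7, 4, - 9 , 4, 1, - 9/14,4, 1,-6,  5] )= [ - 9, - 9,  -  6, - 6, - 4, - 9/14, 0,1, 1, 4, 4,  4,4, 5,7 ]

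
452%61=25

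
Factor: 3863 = 3863^1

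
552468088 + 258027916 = 810496004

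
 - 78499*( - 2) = 156998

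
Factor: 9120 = 2^5*  3^1*5^1*19^1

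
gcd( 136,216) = 8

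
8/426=4/213 = 0.02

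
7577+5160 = 12737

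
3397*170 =577490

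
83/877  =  83/877 = 0.09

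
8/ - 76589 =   -  1 + 76581/76589 = - 0.00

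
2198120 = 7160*307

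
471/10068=157/3356= 0.05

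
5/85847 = 5/85847 = 0.00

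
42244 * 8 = 337952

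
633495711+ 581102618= 1214598329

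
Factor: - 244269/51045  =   -981/205 = - 3^2*5^( - 1)*41^( - 1)*109^1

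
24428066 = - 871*( -28046)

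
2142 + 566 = 2708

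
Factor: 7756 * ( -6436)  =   - 2^4 *7^1 * 277^1*1609^1 = - 49917616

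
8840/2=4420 = 4420.00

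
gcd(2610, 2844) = 18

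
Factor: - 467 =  - 467^1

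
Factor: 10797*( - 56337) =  - 608270589 = -  3^2*59^1*61^1*89^1*211^1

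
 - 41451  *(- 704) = 29181504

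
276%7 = 3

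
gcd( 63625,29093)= 1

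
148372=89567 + 58805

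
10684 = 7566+3118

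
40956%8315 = 7696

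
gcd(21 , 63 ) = 21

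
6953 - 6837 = 116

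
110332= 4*27583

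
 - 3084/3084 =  - 1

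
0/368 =0 = 0.00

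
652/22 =326/11 = 29.64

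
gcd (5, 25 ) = 5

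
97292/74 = 48646/37 = 1314.76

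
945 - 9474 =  - 8529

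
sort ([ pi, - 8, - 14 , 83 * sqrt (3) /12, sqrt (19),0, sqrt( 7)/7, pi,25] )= [ - 14,  -  8,0, sqrt(7) /7,pi, pi,  sqrt( 19),83* sqrt (3)/12, 25 ] 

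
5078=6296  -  1218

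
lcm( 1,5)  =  5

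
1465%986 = 479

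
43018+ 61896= 104914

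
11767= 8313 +3454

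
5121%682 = 347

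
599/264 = 2 + 71/264 = 2.27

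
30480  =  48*635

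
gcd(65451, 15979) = 1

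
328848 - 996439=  - 667591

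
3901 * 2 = 7802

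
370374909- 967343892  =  -596968983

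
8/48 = 1/6 = 0.17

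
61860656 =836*73996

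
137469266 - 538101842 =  - 400632576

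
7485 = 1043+6442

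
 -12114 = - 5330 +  - 6784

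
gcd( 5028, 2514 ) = 2514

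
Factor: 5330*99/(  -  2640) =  - 2^ ( - 3)*3^1*13^1*41^1= -1599/8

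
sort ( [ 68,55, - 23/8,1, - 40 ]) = [ - 40,-23/8,1, 55,68]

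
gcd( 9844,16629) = 23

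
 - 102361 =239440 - 341801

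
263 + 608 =871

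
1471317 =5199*283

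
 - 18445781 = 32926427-51372208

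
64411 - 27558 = 36853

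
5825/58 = 100+25/58 = 100.43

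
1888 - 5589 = - 3701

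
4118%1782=554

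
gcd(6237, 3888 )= 81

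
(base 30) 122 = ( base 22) 1lg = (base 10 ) 962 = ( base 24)1G2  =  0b1111000010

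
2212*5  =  11060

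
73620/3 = 24540 = 24540.00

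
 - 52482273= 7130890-59613163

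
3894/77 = 354/7 = 50.57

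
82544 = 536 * 154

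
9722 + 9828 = 19550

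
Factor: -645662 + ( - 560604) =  - 1206266 =- 2^1  *603133^1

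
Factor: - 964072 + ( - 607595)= - 1571667 = -3^1 * 17^1 * 30817^1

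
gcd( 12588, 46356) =12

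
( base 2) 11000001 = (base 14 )db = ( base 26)7b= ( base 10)193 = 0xc1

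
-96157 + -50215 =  - 146372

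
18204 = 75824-57620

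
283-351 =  - 68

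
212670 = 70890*3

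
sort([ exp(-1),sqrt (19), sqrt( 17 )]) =[ exp( - 1),sqrt( 17),sqrt(19 ) ]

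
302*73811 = 22290922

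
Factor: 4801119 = 3^1*1600373^1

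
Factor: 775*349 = 270475 = 5^2 *31^1  *349^1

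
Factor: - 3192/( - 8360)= 3^1* 5^ (- 1)*7^1*11^(  -  1) = 21/55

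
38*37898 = 1440124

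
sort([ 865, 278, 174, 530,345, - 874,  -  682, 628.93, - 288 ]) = [ - 874,  -  682,-288 , 174,278,345, 530,628.93,865 ]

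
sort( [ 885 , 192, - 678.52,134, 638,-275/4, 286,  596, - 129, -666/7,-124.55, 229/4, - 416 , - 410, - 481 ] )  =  [-678.52,  -  481,-416, - 410, - 129, - 124.55,-666/7, - 275/4, 229/4,134 , 192, 286,596 , 638, 885] 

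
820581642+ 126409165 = 946990807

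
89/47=1 + 42/47 = 1.89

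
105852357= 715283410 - 609431053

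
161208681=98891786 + 62316895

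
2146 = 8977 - 6831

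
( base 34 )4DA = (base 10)5076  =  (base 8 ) 11724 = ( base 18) FC0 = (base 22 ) aag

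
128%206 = 128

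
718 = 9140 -8422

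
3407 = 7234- 3827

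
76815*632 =48547080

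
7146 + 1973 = 9119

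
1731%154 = 37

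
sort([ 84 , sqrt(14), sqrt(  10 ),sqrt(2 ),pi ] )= [ sqrt(2),pi, sqrt( 10), sqrt(14), 84]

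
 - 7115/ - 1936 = 3 + 1307/1936 = 3.68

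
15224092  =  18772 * 811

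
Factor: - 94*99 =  - 2^1 * 3^2 * 11^1*47^1 =-9306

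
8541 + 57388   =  65929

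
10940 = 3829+7111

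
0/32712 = 0=0.00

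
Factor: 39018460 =2^2*5^1*13^1*31^1*47^1*103^1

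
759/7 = 108 + 3/7 = 108.43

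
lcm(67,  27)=1809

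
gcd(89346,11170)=2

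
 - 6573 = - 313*21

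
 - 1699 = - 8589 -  - 6890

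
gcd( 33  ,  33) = 33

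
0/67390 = 0 = 0.00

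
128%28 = 16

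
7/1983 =7/1983 = 0.00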